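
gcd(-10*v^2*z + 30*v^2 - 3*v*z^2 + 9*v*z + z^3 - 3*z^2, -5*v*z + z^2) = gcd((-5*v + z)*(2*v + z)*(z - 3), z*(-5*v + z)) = -5*v + z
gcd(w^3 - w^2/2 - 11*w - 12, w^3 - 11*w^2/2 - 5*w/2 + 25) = w + 2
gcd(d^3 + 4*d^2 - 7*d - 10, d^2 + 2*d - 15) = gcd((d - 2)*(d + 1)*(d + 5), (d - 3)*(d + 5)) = d + 5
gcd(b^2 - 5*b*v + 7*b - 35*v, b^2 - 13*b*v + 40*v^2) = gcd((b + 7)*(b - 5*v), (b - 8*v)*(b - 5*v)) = -b + 5*v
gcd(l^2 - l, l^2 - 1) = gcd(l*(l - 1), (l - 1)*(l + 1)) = l - 1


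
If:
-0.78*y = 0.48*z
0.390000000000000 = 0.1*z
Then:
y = -2.40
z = 3.90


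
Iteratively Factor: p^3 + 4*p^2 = (p)*(p^2 + 4*p) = p^2*(p + 4)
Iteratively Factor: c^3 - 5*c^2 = (c - 5)*(c^2) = c*(c - 5)*(c)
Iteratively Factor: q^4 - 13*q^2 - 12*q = (q)*(q^3 - 13*q - 12) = q*(q - 4)*(q^2 + 4*q + 3) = q*(q - 4)*(q + 3)*(q + 1)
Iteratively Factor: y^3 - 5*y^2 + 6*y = (y)*(y^2 - 5*y + 6) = y*(y - 2)*(y - 3)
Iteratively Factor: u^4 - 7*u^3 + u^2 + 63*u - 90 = (u - 2)*(u^3 - 5*u^2 - 9*u + 45) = (u - 5)*(u - 2)*(u^2 - 9) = (u - 5)*(u - 3)*(u - 2)*(u + 3)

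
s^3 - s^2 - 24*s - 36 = (s - 6)*(s + 2)*(s + 3)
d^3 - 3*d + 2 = (d - 1)^2*(d + 2)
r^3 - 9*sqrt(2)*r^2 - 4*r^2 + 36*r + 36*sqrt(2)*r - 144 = (r - 4)*(r - 6*sqrt(2))*(r - 3*sqrt(2))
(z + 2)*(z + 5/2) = z^2 + 9*z/2 + 5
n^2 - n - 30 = (n - 6)*(n + 5)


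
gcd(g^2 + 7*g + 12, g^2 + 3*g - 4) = g + 4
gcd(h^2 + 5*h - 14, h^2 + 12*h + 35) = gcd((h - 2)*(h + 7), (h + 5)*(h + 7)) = h + 7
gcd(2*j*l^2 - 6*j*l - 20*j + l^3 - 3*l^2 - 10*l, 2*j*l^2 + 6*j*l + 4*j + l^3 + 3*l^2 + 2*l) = 2*j*l + 4*j + l^2 + 2*l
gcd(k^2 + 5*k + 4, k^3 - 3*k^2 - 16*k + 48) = k + 4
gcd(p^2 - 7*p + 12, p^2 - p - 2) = 1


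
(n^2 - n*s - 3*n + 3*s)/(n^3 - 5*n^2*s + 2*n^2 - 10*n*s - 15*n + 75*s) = (-n + s)/(-n^2 + 5*n*s - 5*n + 25*s)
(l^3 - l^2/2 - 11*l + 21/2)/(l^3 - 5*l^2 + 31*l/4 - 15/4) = 2*(2*l^2 + l - 21)/(4*l^2 - 16*l + 15)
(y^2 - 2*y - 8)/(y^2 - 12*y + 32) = (y + 2)/(y - 8)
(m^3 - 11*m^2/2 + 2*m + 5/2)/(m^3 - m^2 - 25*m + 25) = (m + 1/2)/(m + 5)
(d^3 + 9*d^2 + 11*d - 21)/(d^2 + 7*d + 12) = (d^2 + 6*d - 7)/(d + 4)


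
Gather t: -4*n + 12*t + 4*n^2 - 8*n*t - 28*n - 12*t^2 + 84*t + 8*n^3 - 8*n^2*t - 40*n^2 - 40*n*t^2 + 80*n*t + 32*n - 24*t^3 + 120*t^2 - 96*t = 8*n^3 - 36*n^2 - 24*t^3 + t^2*(108 - 40*n) + t*(-8*n^2 + 72*n)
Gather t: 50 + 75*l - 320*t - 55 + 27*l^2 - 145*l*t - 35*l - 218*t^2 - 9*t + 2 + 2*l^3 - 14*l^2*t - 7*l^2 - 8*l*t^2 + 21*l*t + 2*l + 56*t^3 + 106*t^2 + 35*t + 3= 2*l^3 + 20*l^2 + 42*l + 56*t^3 + t^2*(-8*l - 112) + t*(-14*l^2 - 124*l - 294)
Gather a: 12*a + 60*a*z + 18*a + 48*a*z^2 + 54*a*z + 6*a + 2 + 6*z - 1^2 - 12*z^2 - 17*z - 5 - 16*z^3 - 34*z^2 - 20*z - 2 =a*(48*z^2 + 114*z + 36) - 16*z^3 - 46*z^2 - 31*z - 6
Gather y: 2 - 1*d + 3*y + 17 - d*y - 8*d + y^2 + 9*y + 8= -9*d + y^2 + y*(12 - d) + 27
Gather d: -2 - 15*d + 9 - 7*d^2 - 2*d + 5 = -7*d^2 - 17*d + 12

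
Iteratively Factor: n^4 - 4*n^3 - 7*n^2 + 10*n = (n + 2)*(n^3 - 6*n^2 + 5*n) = (n - 5)*(n + 2)*(n^2 - n) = n*(n - 5)*(n + 2)*(n - 1)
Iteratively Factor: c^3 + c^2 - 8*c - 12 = (c + 2)*(c^2 - c - 6) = (c + 2)^2*(c - 3)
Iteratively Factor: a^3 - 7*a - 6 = (a + 1)*(a^2 - a - 6) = (a + 1)*(a + 2)*(a - 3)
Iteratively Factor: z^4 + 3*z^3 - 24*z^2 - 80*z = (z + 4)*(z^3 - z^2 - 20*z) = (z - 5)*(z + 4)*(z^2 + 4*z) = z*(z - 5)*(z + 4)*(z + 4)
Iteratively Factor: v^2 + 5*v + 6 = (v + 2)*(v + 3)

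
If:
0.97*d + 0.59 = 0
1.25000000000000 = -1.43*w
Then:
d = -0.61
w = -0.87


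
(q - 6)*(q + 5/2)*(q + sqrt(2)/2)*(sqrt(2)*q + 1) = sqrt(2)*q^4 - 7*sqrt(2)*q^3/2 + 2*q^3 - 29*sqrt(2)*q^2/2 - 7*q^2 - 30*q - 7*sqrt(2)*q/4 - 15*sqrt(2)/2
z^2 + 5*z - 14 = (z - 2)*(z + 7)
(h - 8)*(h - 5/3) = h^2 - 29*h/3 + 40/3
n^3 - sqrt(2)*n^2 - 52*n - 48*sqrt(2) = (n - 6*sqrt(2))*(n + sqrt(2))*(n + 4*sqrt(2))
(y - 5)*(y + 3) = y^2 - 2*y - 15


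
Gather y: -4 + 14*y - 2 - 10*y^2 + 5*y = -10*y^2 + 19*y - 6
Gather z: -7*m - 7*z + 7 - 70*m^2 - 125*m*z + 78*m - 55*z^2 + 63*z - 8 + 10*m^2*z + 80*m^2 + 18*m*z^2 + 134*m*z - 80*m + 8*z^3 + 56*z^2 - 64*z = 10*m^2 - 9*m + 8*z^3 + z^2*(18*m + 1) + z*(10*m^2 + 9*m - 8) - 1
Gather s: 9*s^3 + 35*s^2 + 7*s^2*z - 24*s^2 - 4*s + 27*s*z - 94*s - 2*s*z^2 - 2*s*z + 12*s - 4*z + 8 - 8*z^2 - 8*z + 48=9*s^3 + s^2*(7*z + 11) + s*(-2*z^2 + 25*z - 86) - 8*z^2 - 12*z + 56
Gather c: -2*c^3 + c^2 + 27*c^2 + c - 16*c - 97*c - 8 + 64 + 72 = -2*c^3 + 28*c^2 - 112*c + 128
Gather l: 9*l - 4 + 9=9*l + 5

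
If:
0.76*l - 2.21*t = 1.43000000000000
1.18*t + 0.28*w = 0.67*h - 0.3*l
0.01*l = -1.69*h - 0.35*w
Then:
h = -0.203609457879661*w - 0.00636545977941573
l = 1.07576270272126 - 0.590001618337232*w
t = -0.202896484134071*w - 0.277113278702192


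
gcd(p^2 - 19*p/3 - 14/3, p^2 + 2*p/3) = p + 2/3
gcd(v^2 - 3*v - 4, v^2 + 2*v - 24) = v - 4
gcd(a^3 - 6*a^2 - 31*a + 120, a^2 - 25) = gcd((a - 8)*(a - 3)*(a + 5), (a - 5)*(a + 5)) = a + 5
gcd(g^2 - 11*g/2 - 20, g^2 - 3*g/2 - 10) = g + 5/2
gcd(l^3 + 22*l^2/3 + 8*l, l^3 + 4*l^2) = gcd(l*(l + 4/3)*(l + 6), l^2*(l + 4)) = l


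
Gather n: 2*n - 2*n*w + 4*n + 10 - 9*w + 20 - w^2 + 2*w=n*(6 - 2*w) - w^2 - 7*w + 30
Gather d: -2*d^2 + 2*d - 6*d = -2*d^2 - 4*d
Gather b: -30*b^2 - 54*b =-30*b^2 - 54*b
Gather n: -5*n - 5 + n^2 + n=n^2 - 4*n - 5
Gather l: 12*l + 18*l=30*l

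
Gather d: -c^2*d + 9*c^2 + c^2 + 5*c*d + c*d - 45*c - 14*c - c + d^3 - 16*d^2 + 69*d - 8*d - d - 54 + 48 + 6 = 10*c^2 - 60*c + d^3 - 16*d^2 + d*(-c^2 + 6*c + 60)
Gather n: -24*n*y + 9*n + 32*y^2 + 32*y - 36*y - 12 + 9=n*(9 - 24*y) + 32*y^2 - 4*y - 3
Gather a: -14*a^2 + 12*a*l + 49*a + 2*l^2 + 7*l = -14*a^2 + a*(12*l + 49) + 2*l^2 + 7*l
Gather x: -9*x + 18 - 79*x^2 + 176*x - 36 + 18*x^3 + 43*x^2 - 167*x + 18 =18*x^3 - 36*x^2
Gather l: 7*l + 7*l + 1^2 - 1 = 14*l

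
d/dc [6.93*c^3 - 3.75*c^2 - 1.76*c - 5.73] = 20.79*c^2 - 7.5*c - 1.76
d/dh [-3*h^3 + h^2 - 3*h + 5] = -9*h^2 + 2*h - 3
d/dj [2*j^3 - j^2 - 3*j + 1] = 6*j^2 - 2*j - 3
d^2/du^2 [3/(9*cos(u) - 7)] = 27*(9*sin(u)^2 - 7*cos(u) + 9)/(9*cos(u) - 7)^3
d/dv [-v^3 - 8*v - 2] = -3*v^2 - 8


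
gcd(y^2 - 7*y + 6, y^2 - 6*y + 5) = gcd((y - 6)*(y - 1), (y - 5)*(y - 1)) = y - 1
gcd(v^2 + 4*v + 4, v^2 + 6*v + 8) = v + 2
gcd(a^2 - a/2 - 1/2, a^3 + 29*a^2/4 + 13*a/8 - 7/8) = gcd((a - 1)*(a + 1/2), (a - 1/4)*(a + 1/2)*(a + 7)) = a + 1/2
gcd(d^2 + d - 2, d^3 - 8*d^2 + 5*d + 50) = d + 2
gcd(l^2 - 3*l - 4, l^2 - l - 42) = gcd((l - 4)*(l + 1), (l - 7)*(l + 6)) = 1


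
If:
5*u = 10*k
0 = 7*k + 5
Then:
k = -5/7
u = -10/7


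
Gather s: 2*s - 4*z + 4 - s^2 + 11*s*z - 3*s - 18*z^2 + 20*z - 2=-s^2 + s*(11*z - 1) - 18*z^2 + 16*z + 2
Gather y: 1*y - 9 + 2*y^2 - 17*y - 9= 2*y^2 - 16*y - 18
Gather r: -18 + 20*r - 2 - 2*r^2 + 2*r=-2*r^2 + 22*r - 20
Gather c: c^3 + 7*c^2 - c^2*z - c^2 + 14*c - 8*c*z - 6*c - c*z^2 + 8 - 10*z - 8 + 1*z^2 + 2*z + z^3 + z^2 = c^3 + c^2*(6 - z) + c*(-z^2 - 8*z + 8) + z^3 + 2*z^2 - 8*z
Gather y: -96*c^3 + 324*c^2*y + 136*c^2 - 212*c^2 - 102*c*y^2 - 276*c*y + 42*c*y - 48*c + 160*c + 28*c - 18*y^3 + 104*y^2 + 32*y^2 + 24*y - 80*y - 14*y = -96*c^3 - 76*c^2 + 140*c - 18*y^3 + y^2*(136 - 102*c) + y*(324*c^2 - 234*c - 70)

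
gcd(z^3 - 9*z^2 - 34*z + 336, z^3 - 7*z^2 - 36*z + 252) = z^2 - z - 42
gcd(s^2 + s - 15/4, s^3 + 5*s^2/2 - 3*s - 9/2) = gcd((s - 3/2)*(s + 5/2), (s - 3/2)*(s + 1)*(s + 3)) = s - 3/2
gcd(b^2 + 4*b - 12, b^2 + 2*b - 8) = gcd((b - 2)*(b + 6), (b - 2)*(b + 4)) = b - 2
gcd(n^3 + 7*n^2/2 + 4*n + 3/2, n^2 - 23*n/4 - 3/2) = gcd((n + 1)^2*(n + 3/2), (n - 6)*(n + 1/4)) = 1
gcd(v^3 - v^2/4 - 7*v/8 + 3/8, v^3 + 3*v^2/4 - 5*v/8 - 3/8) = v^2 + v/4 - 3/4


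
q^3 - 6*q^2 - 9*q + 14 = (q - 7)*(q - 1)*(q + 2)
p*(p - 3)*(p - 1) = p^3 - 4*p^2 + 3*p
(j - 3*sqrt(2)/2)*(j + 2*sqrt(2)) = j^2 + sqrt(2)*j/2 - 6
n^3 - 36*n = n*(n - 6)*(n + 6)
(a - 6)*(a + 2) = a^2 - 4*a - 12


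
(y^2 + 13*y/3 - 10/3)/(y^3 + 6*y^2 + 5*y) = (y - 2/3)/(y*(y + 1))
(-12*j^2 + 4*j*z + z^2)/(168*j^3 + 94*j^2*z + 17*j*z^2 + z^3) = (-2*j + z)/(28*j^2 + 11*j*z + z^2)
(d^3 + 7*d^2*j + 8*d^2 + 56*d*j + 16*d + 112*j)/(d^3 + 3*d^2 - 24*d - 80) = (d + 7*j)/(d - 5)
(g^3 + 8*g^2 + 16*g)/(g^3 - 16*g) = (g + 4)/(g - 4)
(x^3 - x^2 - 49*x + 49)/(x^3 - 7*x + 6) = (x^2 - 49)/(x^2 + x - 6)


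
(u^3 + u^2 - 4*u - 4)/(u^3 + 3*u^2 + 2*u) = (u - 2)/u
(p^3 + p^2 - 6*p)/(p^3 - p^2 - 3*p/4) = 4*(-p^2 - p + 6)/(-4*p^2 + 4*p + 3)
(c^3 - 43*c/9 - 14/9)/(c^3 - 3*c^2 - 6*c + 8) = (c^2 - 2*c - 7/9)/(c^2 - 5*c + 4)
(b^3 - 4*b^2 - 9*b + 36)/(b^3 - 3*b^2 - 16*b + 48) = (b + 3)/(b + 4)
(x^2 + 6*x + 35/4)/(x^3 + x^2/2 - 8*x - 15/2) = (x + 7/2)/(x^2 - 2*x - 3)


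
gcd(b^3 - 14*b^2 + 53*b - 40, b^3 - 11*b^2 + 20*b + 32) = b - 8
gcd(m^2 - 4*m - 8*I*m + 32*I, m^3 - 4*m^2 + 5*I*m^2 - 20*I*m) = m - 4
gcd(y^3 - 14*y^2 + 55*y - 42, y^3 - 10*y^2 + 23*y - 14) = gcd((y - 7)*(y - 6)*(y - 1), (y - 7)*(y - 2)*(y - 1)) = y^2 - 8*y + 7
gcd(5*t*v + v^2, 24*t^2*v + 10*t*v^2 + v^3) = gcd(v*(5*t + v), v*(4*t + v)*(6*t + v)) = v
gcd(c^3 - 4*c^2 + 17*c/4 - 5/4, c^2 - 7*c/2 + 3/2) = c - 1/2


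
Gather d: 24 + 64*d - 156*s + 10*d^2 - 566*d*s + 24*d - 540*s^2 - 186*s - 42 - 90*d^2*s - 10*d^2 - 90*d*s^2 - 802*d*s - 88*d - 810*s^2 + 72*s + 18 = -90*d^2*s + d*(-90*s^2 - 1368*s) - 1350*s^2 - 270*s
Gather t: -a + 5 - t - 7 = -a - t - 2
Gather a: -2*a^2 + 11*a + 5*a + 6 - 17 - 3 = -2*a^2 + 16*a - 14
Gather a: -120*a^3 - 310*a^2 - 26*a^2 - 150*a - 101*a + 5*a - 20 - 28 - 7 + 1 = -120*a^3 - 336*a^2 - 246*a - 54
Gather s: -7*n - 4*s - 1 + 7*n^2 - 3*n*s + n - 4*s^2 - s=7*n^2 - 6*n - 4*s^2 + s*(-3*n - 5) - 1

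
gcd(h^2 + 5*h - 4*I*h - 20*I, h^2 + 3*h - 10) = h + 5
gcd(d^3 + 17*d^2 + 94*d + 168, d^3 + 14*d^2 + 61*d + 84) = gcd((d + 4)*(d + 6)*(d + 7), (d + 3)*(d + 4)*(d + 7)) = d^2 + 11*d + 28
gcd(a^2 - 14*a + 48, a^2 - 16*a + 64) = a - 8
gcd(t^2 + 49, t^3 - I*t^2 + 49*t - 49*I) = t^2 + 49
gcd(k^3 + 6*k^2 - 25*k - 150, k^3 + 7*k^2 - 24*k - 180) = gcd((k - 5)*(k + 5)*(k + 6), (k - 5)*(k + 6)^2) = k^2 + k - 30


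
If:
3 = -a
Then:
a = -3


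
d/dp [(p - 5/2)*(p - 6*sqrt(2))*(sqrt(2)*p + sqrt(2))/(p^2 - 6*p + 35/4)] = 2*(2*sqrt(2)*p^2 - 14*sqrt(2)*p - 7*sqrt(2) + 108)/(4*p^2 - 28*p + 49)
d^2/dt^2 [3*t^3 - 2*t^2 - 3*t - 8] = 18*t - 4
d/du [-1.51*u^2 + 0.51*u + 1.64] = 0.51 - 3.02*u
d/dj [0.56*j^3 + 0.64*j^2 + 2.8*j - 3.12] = 1.68*j^2 + 1.28*j + 2.8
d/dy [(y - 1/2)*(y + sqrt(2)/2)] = 2*y - 1/2 + sqrt(2)/2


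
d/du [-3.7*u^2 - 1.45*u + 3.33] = -7.4*u - 1.45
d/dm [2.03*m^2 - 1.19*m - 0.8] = 4.06*m - 1.19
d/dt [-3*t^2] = -6*t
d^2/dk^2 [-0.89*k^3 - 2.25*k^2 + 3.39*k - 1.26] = -5.34*k - 4.5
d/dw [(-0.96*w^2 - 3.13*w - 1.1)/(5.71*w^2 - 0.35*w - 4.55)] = (18.2083*w^2 + 21.298*w + 13.8565)/(32.6041*w^4 - 3.997*w^3 - 51.8385*w^2 + 3.185*w + 20.7025)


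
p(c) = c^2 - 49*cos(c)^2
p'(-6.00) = 14.29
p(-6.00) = -9.17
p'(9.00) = -18.80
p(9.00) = 40.32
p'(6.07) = -8.12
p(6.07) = -9.96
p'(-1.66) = 5.38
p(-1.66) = 2.37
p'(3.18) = 10.12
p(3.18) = -38.82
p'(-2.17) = 41.30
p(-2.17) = -10.88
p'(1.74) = -12.79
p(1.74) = 1.64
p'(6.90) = 60.04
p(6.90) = 15.01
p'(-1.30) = -27.86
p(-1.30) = -1.82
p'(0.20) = 19.48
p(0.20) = -47.03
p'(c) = 2*c + 98*sin(c)*cos(c)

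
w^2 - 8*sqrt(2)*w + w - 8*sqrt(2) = (w + 1)*(w - 8*sqrt(2))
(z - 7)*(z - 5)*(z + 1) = z^3 - 11*z^2 + 23*z + 35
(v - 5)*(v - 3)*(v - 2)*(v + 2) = v^4 - 8*v^3 + 11*v^2 + 32*v - 60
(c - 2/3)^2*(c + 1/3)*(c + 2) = c^4 + c^3 - 2*c^2 + 4*c/27 + 8/27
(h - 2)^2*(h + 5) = h^3 + h^2 - 16*h + 20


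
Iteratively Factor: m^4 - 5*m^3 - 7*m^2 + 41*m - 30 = (m - 1)*(m^3 - 4*m^2 - 11*m + 30) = (m - 5)*(m - 1)*(m^2 + m - 6) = (m - 5)*(m - 2)*(m - 1)*(m + 3)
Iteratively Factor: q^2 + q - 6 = (q - 2)*(q + 3)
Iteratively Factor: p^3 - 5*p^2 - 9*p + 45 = (p - 3)*(p^2 - 2*p - 15) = (p - 5)*(p - 3)*(p + 3)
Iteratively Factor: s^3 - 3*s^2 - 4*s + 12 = (s - 3)*(s^2 - 4) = (s - 3)*(s + 2)*(s - 2)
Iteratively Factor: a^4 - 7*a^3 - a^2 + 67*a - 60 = (a + 3)*(a^3 - 10*a^2 + 29*a - 20) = (a - 1)*(a + 3)*(a^2 - 9*a + 20) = (a - 4)*(a - 1)*(a + 3)*(a - 5)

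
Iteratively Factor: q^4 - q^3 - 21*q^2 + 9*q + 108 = (q + 3)*(q^3 - 4*q^2 - 9*q + 36) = (q + 3)^2*(q^2 - 7*q + 12) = (q - 4)*(q + 3)^2*(q - 3)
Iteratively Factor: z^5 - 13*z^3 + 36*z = (z - 2)*(z^4 + 2*z^3 - 9*z^2 - 18*z) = (z - 2)*(z + 3)*(z^3 - z^2 - 6*z) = z*(z - 2)*(z + 3)*(z^2 - z - 6) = z*(z - 3)*(z - 2)*(z + 3)*(z + 2)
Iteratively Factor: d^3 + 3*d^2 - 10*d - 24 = (d + 2)*(d^2 + d - 12) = (d + 2)*(d + 4)*(d - 3)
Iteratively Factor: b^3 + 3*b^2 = (b)*(b^2 + 3*b) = b*(b + 3)*(b)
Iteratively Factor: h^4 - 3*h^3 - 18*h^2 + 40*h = (h + 4)*(h^3 - 7*h^2 + 10*h) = h*(h + 4)*(h^2 - 7*h + 10) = h*(h - 5)*(h + 4)*(h - 2)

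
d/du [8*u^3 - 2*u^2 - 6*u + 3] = 24*u^2 - 4*u - 6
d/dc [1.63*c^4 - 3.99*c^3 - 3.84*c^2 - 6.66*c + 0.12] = 6.52*c^3 - 11.97*c^2 - 7.68*c - 6.66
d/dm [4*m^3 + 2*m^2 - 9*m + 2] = 12*m^2 + 4*m - 9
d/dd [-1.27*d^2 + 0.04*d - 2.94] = 0.04 - 2.54*d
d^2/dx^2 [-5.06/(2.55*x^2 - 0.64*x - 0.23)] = (-65.8053*x^2 + 16.51584*x + 5.06*(5.1*x - 0.64)*(10.2*x - 1.28) + 5.93538)/(-2.55*x^2 + 0.64*x + 0.23)^3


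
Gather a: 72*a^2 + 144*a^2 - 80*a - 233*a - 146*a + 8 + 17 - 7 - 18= 216*a^2 - 459*a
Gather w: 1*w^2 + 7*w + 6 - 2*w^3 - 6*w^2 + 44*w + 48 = -2*w^3 - 5*w^2 + 51*w + 54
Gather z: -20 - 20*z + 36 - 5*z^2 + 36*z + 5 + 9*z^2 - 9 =4*z^2 + 16*z + 12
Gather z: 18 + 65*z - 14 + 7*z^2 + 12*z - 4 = 7*z^2 + 77*z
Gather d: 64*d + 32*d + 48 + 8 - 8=96*d + 48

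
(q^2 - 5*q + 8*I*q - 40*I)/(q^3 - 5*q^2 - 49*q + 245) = (q + 8*I)/(q^2 - 49)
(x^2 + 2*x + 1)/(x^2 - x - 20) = (x^2 + 2*x + 1)/(x^2 - x - 20)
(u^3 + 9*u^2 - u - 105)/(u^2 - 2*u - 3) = (u^2 + 12*u + 35)/(u + 1)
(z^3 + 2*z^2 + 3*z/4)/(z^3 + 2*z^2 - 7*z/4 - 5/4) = z*(2*z + 3)/(2*z^2 + 3*z - 5)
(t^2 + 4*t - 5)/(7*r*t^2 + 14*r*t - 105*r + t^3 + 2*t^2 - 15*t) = (t - 1)/(7*r*t - 21*r + t^2 - 3*t)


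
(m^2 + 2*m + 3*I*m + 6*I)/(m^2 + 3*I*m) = (m + 2)/m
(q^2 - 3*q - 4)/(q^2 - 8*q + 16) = (q + 1)/(q - 4)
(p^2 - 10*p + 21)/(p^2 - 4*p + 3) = (p - 7)/(p - 1)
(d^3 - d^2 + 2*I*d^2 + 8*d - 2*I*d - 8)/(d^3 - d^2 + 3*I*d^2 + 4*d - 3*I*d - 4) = (d - 2*I)/(d - I)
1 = 1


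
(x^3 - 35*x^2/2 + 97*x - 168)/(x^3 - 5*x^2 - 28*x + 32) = (x^2 - 19*x/2 + 21)/(x^2 + 3*x - 4)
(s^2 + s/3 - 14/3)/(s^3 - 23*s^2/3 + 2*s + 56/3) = (3*s + 7)/(3*s^2 - 17*s - 28)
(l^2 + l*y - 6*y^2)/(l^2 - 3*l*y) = (l^2 + l*y - 6*y^2)/(l*(l - 3*y))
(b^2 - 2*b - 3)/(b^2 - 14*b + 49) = (b^2 - 2*b - 3)/(b^2 - 14*b + 49)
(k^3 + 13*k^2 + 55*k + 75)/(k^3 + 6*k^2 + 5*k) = (k^2 + 8*k + 15)/(k*(k + 1))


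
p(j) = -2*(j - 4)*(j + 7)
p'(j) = -4*j - 6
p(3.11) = 18.00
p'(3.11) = -18.44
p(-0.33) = 57.76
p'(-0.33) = -4.68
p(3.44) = 11.69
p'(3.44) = -19.76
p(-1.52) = 60.50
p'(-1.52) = 0.08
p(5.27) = -31.17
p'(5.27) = -27.08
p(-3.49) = 52.58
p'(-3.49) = 7.96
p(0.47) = 52.74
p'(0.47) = -7.88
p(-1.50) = 60.50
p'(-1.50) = 0.00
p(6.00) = -52.00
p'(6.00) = -30.00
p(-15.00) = -304.00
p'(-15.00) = 54.00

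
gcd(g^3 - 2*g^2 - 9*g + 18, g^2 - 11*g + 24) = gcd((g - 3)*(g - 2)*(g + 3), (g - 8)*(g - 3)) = g - 3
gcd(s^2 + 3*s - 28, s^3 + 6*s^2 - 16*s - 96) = s - 4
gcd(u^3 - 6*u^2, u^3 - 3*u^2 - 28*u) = u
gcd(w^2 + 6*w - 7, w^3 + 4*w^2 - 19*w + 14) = w^2 + 6*w - 7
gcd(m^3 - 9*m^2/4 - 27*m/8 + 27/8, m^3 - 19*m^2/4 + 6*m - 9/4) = m^2 - 15*m/4 + 9/4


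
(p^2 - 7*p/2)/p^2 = (p - 7/2)/p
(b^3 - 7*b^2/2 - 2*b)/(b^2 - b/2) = (2*b^2 - 7*b - 4)/(2*b - 1)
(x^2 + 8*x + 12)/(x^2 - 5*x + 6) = (x^2 + 8*x + 12)/(x^2 - 5*x + 6)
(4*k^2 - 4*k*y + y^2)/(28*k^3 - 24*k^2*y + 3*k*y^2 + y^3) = 1/(7*k + y)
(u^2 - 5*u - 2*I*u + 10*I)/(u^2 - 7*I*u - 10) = (u - 5)/(u - 5*I)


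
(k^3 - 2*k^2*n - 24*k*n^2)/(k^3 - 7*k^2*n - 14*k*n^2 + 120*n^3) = k/(k - 5*n)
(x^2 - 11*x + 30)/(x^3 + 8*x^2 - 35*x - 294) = (x - 5)/(x^2 + 14*x + 49)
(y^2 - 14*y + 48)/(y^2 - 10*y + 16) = (y - 6)/(y - 2)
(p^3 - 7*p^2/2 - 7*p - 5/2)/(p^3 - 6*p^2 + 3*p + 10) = (p + 1/2)/(p - 2)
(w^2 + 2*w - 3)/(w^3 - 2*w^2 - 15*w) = (w - 1)/(w*(w - 5))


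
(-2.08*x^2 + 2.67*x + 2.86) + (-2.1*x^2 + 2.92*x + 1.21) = -4.18*x^2 + 5.59*x + 4.07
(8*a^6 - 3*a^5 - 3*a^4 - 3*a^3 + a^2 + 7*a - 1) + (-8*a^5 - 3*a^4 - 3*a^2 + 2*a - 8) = 8*a^6 - 11*a^5 - 6*a^4 - 3*a^3 - 2*a^2 + 9*a - 9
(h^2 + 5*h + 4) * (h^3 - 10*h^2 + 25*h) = h^5 - 5*h^4 - 21*h^3 + 85*h^2 + 100*h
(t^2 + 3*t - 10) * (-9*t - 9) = -9*t^3 - 36*t^2 + 63*t + 90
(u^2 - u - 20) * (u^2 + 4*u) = u^4 + 3*u^3 - 24*u^2 - 80*u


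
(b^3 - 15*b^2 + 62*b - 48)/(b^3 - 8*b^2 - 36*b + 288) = (b - 1)/(b + 6)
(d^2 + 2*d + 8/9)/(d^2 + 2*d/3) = (d + 4/3)/d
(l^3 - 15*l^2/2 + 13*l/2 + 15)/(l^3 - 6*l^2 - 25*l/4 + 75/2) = 2*(l + 1)/(2*l + 5)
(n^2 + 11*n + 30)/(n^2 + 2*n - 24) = (n + 5)/(n - 4)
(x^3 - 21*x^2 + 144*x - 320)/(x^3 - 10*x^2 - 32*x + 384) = (x - 5)/(x + 6)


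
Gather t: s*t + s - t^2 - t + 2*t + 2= s - t^2 + t*(s + 1) + 2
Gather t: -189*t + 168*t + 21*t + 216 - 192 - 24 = 0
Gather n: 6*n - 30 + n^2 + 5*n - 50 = n^2 + 11*n - 80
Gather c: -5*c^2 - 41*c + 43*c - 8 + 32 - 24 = -5*c^2 + 2*c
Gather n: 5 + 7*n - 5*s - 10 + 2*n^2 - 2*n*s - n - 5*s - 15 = 2*n^2 + n*(6 - 2*s) - 10*s - 20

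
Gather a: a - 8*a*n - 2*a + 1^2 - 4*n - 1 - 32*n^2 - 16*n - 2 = a*(-8*n - 1) - 32*n^2 - 20*n - 2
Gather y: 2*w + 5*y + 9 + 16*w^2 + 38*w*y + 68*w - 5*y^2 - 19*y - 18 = 16*w^2 + 70*w - 5*y^2 + y*(38*w - 14) - 9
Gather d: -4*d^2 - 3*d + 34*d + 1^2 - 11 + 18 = -4*d^2 + 31*d + 8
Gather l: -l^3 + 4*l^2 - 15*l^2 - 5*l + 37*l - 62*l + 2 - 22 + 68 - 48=-l^3 - 11*l^2 - 30*l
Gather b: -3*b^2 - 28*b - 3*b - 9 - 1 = -3*b^2 - 31*b - 10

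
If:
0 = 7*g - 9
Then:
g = 9/7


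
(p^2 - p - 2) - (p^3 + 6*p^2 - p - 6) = -p^3 - 5*p^2 + 4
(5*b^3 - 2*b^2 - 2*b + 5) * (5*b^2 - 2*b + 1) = 25*b^5 - 20*b^4 - b^3 + 27*b^2 - 12*b + 5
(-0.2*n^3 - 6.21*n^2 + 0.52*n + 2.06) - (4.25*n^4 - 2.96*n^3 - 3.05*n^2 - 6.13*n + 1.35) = -4.25*n^4 + 2.76*n^3 - 3.16*n^2 + 6.65*n + 0.71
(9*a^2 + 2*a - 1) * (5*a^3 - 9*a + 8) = 45*a^5 + 10*a^4 - 86*a^3 + 54*a^2 + 25*a - 8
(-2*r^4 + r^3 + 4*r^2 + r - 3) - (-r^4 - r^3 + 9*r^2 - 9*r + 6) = -r^4 + 2*r^3 - 5*r^2 + 10*r - 9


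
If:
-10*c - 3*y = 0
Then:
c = -3*y/10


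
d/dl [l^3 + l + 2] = 3*l^2 + 1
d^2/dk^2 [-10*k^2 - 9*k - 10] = -20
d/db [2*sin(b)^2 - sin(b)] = (4*sin(b) - 1)*cos(b)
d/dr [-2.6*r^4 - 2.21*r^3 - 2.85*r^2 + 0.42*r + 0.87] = -10.4*r^3 - 6.63*r^2 - 5.7*r + 0.42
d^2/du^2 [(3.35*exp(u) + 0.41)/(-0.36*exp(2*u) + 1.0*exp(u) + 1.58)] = (-0.43416*exp(4*u) - 1.418544*exp(3*u) - 10.99008*exp(2*u) + 3.950168*exp(u) - 7.71514)*exp(u)/(0.046656*exp(6*u) - 0.3888*exp(5*u) + 0.465696*exp(4*u) + 2.4128*exp(3*u) - 2.043888*exp(2*u) - 7.4892*exp(u) - 3.944312)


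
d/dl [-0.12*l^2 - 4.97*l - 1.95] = -0.24*l - 4.97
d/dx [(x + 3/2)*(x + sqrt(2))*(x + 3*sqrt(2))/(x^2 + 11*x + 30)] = (x^4 + 22*x^3 + 38*sqrt(2)*x^2 + 201*x^2/2 + 72*x + 240*sqrt(2)*x + 81 + 180*sqrt(2))/(x^4 + 22*x^3 + 181*x^2 + 660*x + 900)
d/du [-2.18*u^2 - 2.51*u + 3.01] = -4.36*u - 2.51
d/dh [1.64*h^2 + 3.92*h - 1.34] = 3.28*h + 3.92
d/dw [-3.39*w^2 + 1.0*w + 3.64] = 1.0 - 6.78*w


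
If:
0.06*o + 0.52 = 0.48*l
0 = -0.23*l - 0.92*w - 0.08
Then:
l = -4.0*w - 0.347826086956522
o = -32.0*w - 11.4492753623188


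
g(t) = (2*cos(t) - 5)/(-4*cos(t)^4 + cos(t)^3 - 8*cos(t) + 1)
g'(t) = (2*cos(t) - 5)*(-16*sin(t)*cos(t)^3 + 3*sin(t)*cos(t)^2 - 8*sin(t))/(-4*cos(t)^4 + cos(t)^3 - 8*cos(t) + 1)^2 - 2*sin(t)/(-4*cos(t)^4 + cos(t)^3 - 8*cos(t) + 1) = (-6*(1 - cos(2*t))^2 + 63*cos(t) - 63*cos(2*t)/2 + 21*cos(3*t) + 61/2)*sin(t)/(4*cos(t)^4 - cos(t)^3 + 8*cos(t) - 1)^2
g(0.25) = 0.33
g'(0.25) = 0.22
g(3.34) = -1.66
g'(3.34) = 0.87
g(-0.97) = 1.03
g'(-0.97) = -2.69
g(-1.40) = 13.01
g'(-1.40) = -291.60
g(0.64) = 0.52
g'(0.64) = 0.86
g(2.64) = -1.36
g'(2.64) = -0.86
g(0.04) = 0.30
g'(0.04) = 0.03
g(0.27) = 0.33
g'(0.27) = 0.24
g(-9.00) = -1.43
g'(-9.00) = 0.99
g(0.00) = 0.30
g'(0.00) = 0.00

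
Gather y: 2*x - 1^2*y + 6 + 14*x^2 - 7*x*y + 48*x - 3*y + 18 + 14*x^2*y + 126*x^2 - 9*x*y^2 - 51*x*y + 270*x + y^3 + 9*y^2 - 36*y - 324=140*x^2 + 320*x + y^3 + y^2*(9 - 9*x) + y*(14*x^2 - 58*x - 40) - 300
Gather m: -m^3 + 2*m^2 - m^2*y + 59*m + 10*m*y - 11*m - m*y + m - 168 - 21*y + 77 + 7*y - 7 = -m^3 + m^2*(2 - y) + m*(9*y + 49) - 14*y - 98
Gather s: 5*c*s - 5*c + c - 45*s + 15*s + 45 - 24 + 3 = -4*c + s*(5*c - 30) + 24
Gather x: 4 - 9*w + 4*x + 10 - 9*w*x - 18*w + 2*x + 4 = -27*w + x*(6 - 9*w) + 18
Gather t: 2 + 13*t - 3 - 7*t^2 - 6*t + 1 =-7*t^2 + 7*t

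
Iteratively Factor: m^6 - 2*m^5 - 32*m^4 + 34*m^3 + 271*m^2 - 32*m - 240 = (m + 4)*(m^5 - 6*m^4 - 8*m^3 + 66*m^2 + 7*m - 60) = (m + 3)*(m + 4)*(m^4 - 9*m^3 + 19*m^2 + 9*m - 20) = (m + 1)*(m + 3)*(m + 4)*(m^3 - 10*m^2 + 29*m - 20) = (m - 4)*(m + 1)*(m + 3)*(m + 4)*(m^2 - 6*m + 5) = (m - 4)*(m - 1)*(m + 1)*(m + 3)*(m + 4)*(m - 5)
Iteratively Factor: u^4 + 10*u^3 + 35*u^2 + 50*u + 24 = (u + 4)*(u^3 + 6*u^2 + 11*u + 6) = (u + 1)*(u + 4)*(u^2 + 5*u + 6) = (u + 1)*(u + 2)*(u + 4)*(u + 3)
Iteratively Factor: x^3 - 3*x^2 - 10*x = (x + 2)*(x^2 - 5*x) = x*(x + 2)*(x - 5)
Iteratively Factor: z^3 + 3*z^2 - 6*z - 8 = (z + 1)*(z^2 + 2*z - 8) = (z - 2)*(z + 1)*(z + 4)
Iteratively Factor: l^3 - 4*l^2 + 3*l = (l - 3)*(l^2 - l) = (l - 3)*(l - 1)*(l)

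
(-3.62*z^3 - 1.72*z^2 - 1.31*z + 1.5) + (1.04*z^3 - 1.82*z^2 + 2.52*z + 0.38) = -2.58*z^3 - 3.54*z^2 + 1.21*z + 1.88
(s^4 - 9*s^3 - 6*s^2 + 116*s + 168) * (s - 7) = s^5 - 16*s^4 + 57*s^3 + 158*s^2 - 644*s - 1176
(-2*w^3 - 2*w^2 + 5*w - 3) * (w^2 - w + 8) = -2*w^5 - 9*w^3 - 24*w^2 + 43*w - 24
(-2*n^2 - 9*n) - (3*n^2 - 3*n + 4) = -5*n^2 - 6*n - 4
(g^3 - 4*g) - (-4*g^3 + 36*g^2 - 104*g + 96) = 5*g^3 - 36*g^2 + 100*g - 96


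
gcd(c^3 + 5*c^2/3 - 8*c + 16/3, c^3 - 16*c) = c + 4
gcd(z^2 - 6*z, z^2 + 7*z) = z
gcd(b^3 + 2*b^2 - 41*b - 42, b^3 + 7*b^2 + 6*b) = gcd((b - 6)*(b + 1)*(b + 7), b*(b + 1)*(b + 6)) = b + 1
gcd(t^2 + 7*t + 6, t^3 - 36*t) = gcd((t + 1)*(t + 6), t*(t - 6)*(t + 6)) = t + 6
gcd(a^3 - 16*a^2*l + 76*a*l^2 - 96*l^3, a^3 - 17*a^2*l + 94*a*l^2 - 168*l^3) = a - 6*l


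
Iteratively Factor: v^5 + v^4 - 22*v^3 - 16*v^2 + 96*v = (v + 4)*(v^4 - 3*v^3 - 10*v^2 + 24*v) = (v - 4)*(v + 4)*(v^3 + v^2 - 6*v) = (v - 4)*(v - 2)*(v + 4)*(v^2 + 3*v) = v*(v - 4)*(v - 2)*(v + 4)*(v + 3)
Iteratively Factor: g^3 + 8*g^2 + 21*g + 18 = (g + 3)*(g^2 + 5*g + 6) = (g + 2)*(g + 3)*(g + 3)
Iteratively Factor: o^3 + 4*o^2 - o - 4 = (o - 1)*(o^2 + 5*o + 4) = (o - 1)*(o + 1)*(o + 4)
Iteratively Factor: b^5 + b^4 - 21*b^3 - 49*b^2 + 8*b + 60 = (b + 2)*(b^4 - b^3 - 19*b^2 - 11*b + 30) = (b + 2)^2*(b^3 - 3*b^2 - 13*b + 15) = (b - 1)*(b + 2)^2*(b^2 - 2*b - 15) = (b - 5)*(b - 1)*(b + 2)^2*(b + 3)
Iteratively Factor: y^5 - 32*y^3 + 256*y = (y + 4)*(y^4 - 4*y^3 - 16*y^2 + 64*y) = (y - 4)*(y + 4)*(y^3 - 16*y) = (y - 4)^2*(y + 4)*(y^2 + 4*y) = (y - 4)^2*(y + 4)^2*(y)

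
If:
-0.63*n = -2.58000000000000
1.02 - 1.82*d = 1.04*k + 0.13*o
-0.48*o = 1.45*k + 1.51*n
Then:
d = 0.117733990147783*o + 2.99740883090637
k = -0.331034482758621*o - 4.26469622331691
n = 4.10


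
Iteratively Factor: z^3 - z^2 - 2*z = (z)*(z^2 - z - 2) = z*(z + 1)*(z - 2)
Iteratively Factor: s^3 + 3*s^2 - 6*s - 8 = (s + 1)*(s^2 + 2*s - 8) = (s - 2)*(s + 1)*(s + 4)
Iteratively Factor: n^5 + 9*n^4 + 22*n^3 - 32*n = (n - 1)*(n^4 + 10*n^3 + 32*n^2 + 32*n) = (n - 1)*(n + 2)*(n^3 + 8*n^2 + 16*n) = (n - 1)*(n + 2)*(n + 4)*(n^2 + 4*n) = n*(n - 1)*(n + 2)*(n + 4)*(n + 4)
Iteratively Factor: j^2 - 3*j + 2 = (j - 2)*(j - 1)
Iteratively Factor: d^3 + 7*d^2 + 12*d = (d + 4)*(d^2 + 3*d) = (d + 3)*(d + 4)*(d)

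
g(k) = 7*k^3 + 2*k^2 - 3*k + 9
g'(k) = 21*k^2 + 4*k - 3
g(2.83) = 175.18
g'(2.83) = 176.51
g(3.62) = 356.41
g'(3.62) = 286.67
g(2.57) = 133.32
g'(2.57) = 145.98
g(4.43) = 643.53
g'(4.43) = 426.84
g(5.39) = 1147.07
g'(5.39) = 628.65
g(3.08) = 223.26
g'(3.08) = 208.53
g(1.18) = 19.75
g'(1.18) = 30.96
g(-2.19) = -48.36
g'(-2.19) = 88.96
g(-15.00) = -23121.00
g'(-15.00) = 4662.00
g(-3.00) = -153.00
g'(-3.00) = 174.00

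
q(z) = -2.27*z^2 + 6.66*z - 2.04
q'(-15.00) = 74.76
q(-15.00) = -612.69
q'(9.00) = -34.20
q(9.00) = -125.97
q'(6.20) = -21.49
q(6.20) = -48.01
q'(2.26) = -3.60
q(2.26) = 1.42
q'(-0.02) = 6.75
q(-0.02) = -2.17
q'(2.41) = -4.28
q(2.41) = 0.83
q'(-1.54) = 13.65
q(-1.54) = -17.68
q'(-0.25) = 7.80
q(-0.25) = -3.85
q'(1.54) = -0.33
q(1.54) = 2.83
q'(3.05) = -7.19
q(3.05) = -2.84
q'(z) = 6.66 - 4.54*z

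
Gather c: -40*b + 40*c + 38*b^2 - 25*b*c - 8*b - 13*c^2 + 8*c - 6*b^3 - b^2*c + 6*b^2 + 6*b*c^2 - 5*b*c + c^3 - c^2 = -6*b^3 + 44*b^2 - 48*b + c^3 + c^2*(6*b - 14) + c*(-b^2 - 30*b + 48)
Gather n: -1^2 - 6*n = -6*n - 1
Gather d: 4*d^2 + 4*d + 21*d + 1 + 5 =4*d^2 + 25*d + 6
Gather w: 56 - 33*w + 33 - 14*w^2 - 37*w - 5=-14*w^2 - 70*w + 84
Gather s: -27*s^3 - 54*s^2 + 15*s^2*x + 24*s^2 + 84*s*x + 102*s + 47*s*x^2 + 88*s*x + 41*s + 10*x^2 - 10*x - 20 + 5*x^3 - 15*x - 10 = -27*s^3 + s^2*(15*x - 30) + s*(47*x^2 + 172*x + 143) + 5*x^3 + 10*x^2 - 25*x - 30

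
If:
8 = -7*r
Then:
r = -8/7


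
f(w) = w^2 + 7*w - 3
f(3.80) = 38.04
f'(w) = 2*w + 7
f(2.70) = 23.19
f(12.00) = 225.00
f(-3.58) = -15.24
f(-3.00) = -15.00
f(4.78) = 53.31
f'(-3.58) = -0.16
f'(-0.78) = 5.44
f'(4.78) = 16.56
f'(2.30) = 11.60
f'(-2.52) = 1.96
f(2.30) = 18.39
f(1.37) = 8.47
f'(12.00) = 31.00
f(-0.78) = -7.85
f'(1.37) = 9.74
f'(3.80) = 14.60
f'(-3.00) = 1.00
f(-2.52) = -14.29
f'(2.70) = 12.40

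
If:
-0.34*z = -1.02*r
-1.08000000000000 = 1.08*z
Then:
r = -0.33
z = -1.00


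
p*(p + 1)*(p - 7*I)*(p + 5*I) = p^4 + p^3 - 2*I*p^3 + 35*p^2 - 2*I*p^2 + 35*p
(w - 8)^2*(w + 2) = w^3 - 14*w^2 + 32*w + 128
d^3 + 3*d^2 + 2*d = d*(d + 1)*(d + 2)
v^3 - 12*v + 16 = (v - 2)^2*(v + 4)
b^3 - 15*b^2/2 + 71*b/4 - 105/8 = (b - 7/2)*(b - 5/2)*(b - 3/2)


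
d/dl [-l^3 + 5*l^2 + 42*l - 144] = -3*l^2 + 10*l + 42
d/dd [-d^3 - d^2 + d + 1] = -3*d^2 - 2*d + 1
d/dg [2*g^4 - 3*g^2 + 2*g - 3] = 8*g^3 - 6*g + 2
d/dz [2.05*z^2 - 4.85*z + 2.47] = 4.1*z - 4.85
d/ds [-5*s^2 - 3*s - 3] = -10*s - 3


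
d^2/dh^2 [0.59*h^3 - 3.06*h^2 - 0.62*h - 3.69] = 3.54*h - 6.12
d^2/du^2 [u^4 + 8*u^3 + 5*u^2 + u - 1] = 12*u^2 + 48*u + 10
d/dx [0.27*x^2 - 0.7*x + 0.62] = 0.54*x - 0.7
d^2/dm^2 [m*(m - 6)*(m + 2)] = 6*m - 8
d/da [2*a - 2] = 2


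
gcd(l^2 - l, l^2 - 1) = l - 1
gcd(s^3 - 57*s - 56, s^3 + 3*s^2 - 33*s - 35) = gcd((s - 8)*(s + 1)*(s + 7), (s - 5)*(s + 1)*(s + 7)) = s^2 + 8*s + 7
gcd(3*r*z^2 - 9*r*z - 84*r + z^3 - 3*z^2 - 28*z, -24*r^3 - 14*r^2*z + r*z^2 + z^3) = 3*r + z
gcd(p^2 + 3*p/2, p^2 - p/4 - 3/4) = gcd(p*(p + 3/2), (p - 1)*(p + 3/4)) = 1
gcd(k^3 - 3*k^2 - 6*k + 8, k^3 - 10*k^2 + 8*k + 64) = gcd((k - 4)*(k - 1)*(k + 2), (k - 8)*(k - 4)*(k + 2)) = k^2 - 2*k - 8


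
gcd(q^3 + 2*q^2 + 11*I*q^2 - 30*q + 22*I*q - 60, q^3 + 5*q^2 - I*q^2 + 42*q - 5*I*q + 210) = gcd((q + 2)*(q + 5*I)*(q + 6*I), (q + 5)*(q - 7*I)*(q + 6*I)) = q + 6*I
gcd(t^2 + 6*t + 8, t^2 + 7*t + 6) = 1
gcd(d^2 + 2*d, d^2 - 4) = d + 2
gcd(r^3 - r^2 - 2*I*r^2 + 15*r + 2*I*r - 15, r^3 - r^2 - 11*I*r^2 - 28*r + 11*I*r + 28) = r - 1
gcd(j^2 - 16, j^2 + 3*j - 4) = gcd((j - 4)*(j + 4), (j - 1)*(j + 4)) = j + 4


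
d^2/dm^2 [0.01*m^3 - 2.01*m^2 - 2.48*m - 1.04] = 0.06*m - 4.02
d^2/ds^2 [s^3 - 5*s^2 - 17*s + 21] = 6*s - 10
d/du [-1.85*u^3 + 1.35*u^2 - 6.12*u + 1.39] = -5.55*u^2 + 2.7*u - 6.12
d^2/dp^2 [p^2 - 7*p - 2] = 2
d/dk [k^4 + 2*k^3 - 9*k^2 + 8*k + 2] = 4*k^3 + 6*k^2 - 18*k + 8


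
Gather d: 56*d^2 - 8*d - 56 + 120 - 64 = 56*d^2 - 8*d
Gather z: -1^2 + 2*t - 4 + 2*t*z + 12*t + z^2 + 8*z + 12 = 14*t + z^2 + z*(2*t + 8) + 7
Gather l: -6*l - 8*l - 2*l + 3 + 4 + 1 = 8 - 16*l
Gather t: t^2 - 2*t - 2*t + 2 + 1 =t^2 - 4*t + 3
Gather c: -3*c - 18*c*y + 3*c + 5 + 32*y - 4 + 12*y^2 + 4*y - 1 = -18*c*y + 12*y^2 + 36*y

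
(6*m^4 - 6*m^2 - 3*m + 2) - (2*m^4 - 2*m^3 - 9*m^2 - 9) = 4*m^4 + 2*m^3 + 3*m^2 - 3*m + 11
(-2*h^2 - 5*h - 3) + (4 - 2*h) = -2*h^2 - 7*h + 1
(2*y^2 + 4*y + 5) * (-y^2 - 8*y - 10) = -2*y^4 - 20*y^3 - 57*y^2 - 80*y - 50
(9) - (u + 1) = 8 - u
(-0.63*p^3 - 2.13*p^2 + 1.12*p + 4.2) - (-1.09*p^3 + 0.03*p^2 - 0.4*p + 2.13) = 0.46*p^3 - 2.16*p^2 + 1.52*p + 2.07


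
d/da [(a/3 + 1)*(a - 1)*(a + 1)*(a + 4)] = 4*a^3/3 + 7*a^2 + 22*a/3 - 7/3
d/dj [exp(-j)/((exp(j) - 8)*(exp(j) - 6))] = (-3*exp(2*j) + 28*exp(j) - 48)*exp(-j)/(exp(4*j) - 28*exp(3*j) + 292*exp(2*j) - 1344*exp(j) + 2304)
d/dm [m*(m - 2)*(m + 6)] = 3*m^2 + 8*m - 12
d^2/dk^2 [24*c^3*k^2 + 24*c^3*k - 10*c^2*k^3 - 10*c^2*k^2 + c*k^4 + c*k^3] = 2*c*(24*c^2 - 30*c*k - 10*c + 6*k^2 + 3*k)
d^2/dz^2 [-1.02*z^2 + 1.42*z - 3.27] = -2.04000000000000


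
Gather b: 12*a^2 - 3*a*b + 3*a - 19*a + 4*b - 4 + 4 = 12*a^2 - 16*a + b*(4 - 3*a)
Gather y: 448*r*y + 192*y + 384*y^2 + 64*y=384*y^2 + y*(448*r + 256)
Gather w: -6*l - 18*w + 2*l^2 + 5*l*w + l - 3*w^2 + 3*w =2*l^2 - 5*l - 3*w^2 + w*(5*l - 15)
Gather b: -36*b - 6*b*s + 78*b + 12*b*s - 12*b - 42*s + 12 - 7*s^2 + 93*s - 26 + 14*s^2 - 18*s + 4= b*(6*s + 30) + 7*s^2 + 33*s - 10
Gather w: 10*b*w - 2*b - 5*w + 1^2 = -2*b + w*(10*b - 5) + 1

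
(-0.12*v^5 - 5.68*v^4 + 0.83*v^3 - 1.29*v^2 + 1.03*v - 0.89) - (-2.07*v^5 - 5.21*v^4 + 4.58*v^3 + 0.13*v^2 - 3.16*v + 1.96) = 1.95*v^5 - 0.47*v^4 - 3.75*v^3 - 1.42*v^2 + 4.19*v - 2.85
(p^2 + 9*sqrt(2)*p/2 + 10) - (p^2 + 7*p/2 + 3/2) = -7*p/2 + 9*sqrt(2)*p/2 + 17/2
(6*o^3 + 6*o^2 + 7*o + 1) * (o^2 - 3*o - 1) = 6*o^5 - 12*o^4 - 17*o^3 - 26*o^2 - 10*o - 1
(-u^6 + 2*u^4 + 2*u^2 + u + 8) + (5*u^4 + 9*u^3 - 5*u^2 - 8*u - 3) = -u^6 + 7*u^4 + 9*u^3 - 3*u^2 - 7*u + 5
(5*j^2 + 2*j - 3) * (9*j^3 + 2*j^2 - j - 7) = 45*j^5 + 28*j^4 - 28*j^3 - 43*j^2 - 11*j + 21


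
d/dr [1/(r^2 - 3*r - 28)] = (3 - 2*r)/(-r^2 + 3*r + 28)^2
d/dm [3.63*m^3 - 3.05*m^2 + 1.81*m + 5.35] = 10.89*m^2 - 6.1*m + 1.81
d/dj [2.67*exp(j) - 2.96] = 2.67*exp(j)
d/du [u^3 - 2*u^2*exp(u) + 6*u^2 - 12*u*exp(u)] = -2*u^2*exp(u) + 3*u^2 - 16*u*exp(u) + 12*u - 12*exp(u)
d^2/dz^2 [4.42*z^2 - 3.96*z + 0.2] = 8.84000000000000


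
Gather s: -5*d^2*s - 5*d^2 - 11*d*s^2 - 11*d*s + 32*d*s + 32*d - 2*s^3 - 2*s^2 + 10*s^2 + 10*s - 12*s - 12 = -5*d^2 + 32*d - 2*s^3 + s^2*(8 - 11*d) + s*(-5*d^2 + 21*d - 2) - 12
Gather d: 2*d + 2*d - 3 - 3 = 4*d - 6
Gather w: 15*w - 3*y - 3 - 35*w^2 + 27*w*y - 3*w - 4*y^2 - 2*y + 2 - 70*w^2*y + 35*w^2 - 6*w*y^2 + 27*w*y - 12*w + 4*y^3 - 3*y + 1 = -70*w^2*y + w*(-6*y^2 + 54*y) + 4*y^3 - 4*y^2 - 8*y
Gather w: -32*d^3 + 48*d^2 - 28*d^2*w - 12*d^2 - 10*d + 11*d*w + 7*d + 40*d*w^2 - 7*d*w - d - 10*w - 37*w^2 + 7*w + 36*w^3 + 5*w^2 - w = -32*d^3 + 36*d^2 - 4*d + 36*w^3 + w^2*(40*d - 32) + w*(-28*d^2 + 4*d - 4)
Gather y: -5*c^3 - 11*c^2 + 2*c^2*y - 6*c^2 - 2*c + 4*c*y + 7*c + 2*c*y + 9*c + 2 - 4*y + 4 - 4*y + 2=-5*c^3 - 17*c^2 + 14*c + y*(2*c^2 + 6*c - 8) + 8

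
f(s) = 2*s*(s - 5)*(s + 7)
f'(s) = 2*s*(s - 5) + 2*s*(s + 7) + 2*(s - 5)*(s + 7) = 6*s^2 + 8*s - 70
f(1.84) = -102.80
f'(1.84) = -34.97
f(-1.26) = 90.55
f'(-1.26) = -70.55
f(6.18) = 192.23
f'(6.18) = 208.59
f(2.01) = -108.30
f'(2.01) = -29.68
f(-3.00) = 192.00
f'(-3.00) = -40.00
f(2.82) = -120.74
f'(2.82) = 0.27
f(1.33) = -81.32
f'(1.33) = -48.75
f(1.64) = -95.22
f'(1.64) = -40.74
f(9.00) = 1152.00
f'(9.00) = 488.00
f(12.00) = 3192.00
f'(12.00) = 890.00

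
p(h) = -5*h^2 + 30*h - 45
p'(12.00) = -90.00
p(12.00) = -405.00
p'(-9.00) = 120.00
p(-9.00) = -720.00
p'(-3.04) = 60.40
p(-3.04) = -182.41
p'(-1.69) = 46.90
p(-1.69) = -109.98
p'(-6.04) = 90.40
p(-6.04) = -408.61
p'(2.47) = 5.30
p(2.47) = -1.40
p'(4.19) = -11.90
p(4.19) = -7.08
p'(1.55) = 14.50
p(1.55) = -10.51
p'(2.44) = 5.60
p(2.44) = -1.57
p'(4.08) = -10.80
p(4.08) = -5.83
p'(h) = 30 - 10*h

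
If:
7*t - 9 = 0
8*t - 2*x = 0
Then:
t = 9/7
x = 36/7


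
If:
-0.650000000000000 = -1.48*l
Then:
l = 0.44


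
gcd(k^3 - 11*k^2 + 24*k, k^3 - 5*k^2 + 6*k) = k^2 - 3*k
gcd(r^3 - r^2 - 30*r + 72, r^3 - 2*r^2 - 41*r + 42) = r + 6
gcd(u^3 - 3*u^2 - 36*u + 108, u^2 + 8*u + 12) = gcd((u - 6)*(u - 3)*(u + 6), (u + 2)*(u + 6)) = u + 6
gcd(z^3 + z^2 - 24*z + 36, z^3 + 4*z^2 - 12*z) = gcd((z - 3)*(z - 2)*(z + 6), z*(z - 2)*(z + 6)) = z^2 + 4*z - 12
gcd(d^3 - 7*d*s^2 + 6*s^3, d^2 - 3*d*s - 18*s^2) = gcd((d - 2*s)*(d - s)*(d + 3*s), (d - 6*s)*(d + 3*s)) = d + 3*s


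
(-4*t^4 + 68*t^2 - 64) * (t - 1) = -4*t^5 + 4*t^4 + 68*t^3 - 68*t^2 - 64*t + 64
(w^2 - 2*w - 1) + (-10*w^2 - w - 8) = -9*w^2 - 3*w - 9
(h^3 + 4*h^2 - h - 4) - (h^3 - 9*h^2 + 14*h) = 13*h^2 - 15*h - 4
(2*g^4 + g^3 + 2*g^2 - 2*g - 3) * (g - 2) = 2*g^5 - 3*g^4 - 6*g^2 + g + 6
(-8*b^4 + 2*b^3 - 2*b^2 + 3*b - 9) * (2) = -16*b^4 + 4*b^3 - 4*b^2 + 6*b - 18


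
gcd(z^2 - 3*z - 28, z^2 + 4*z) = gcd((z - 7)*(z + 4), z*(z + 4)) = z + 4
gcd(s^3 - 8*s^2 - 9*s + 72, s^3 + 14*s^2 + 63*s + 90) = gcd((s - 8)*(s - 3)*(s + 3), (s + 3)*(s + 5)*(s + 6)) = s + 3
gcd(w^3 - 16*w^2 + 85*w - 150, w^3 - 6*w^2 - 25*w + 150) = w^2 - 11*w + 30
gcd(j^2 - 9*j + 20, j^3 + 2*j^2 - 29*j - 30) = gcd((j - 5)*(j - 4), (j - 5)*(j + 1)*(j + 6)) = j - 5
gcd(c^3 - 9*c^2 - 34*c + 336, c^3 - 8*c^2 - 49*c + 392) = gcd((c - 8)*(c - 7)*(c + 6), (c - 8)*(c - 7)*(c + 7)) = c^2 - 15*c + 56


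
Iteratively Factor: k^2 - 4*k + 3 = (k - 3)*(k - 1)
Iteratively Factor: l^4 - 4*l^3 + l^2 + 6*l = (l + 1)*(l^3 - 5*l^2 + 6*l) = l*(l + 1)*(l^2 - 5*l + 6) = l*(l - 2)*(l + 1)*(l - 3)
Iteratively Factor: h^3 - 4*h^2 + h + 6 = (h - 2)*(h^2 - 2*h - 3) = (h - 3)*(h - 2)*(h + 1)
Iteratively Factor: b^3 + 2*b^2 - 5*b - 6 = (b + 1)*(b^2 + b - 6) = (b + 1)*(b + 3)*(b - 2)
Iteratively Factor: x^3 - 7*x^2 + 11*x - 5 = (x - 5)*(x^2 - 2*x + 1) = (x - 5)*(x - 1)*(x - 1)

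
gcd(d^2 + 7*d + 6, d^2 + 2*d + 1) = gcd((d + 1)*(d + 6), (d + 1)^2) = d + 1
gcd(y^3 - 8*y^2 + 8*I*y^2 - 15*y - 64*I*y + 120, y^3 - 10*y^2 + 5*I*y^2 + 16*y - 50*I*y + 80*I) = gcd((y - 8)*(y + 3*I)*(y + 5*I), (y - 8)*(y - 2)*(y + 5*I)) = y^2 + y*(-8 + 5*I) - 40*I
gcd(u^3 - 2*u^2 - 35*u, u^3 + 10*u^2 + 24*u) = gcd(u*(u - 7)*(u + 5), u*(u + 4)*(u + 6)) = u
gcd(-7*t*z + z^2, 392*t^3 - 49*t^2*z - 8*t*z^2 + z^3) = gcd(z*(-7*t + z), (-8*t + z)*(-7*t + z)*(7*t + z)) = -7*t + z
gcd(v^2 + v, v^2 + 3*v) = v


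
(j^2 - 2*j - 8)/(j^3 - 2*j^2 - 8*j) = 1/j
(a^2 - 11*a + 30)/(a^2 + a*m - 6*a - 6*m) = (a - 5)/(a + m)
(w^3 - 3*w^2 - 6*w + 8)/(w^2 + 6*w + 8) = (w^2 - 5*w + 4)/(w + 4)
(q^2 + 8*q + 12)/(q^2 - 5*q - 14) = (q + 6)/(q - 7)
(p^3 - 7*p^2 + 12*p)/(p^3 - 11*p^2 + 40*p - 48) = p/(p - 4)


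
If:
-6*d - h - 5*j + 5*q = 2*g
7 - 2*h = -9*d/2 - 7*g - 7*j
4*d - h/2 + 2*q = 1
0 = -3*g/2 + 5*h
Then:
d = 142/809 - 494*q/809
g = -7160*q/2427 - 4820/2427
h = -716*q/809 - 482/809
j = 7499*q/2427 + 1706/2427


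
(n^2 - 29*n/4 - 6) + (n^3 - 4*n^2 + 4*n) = n^3 - 3*n^2 - 13*n/4 - 6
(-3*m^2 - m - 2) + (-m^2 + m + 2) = -4*m^2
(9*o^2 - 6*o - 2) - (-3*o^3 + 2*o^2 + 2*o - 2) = 3*o^3 + 7*o^2 - 8*o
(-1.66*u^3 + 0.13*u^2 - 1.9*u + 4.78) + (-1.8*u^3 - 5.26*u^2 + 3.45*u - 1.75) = -3.46*u^3 - 5.13*u^2 + 1.55*u + 3.03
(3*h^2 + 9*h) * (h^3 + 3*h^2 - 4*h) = 3*h^5 + 18*h^4 + 15*h^3 - 36*h^2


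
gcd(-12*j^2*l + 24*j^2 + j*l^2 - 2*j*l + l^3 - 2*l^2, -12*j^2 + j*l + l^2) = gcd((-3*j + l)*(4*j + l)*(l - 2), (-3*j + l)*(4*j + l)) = 12*j^2 - j*l - l^2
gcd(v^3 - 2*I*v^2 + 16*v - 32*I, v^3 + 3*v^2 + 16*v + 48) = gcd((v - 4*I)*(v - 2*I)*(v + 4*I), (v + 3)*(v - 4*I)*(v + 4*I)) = v^2 + 16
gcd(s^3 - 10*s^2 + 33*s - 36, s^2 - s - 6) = s - 3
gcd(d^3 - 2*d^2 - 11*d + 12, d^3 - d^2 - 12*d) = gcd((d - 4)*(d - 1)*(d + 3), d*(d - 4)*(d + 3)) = d^2 - d - 12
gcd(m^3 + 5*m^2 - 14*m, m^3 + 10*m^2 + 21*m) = m^2 + 7*m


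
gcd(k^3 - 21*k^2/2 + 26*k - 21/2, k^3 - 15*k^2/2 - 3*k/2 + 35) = k - 7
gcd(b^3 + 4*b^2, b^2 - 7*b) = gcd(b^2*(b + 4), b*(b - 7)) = b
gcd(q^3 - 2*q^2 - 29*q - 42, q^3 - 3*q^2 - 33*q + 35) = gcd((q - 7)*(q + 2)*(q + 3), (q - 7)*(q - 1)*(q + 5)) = q - 7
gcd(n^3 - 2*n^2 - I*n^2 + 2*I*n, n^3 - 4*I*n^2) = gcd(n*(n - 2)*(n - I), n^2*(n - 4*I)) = n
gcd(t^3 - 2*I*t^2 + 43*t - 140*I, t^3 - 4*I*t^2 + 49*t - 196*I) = t^2 + 3*I*t + 28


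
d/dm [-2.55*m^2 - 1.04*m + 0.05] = -5.1*m - 1.04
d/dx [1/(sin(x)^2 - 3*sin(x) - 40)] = (3 - 2*sin(x))*cos(x)/((sin(x) - 8)^2*(sin(x) + 5)^2)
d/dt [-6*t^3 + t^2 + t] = -18*t^2 + 2*t + 1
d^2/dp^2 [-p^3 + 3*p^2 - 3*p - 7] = 6 - 6*p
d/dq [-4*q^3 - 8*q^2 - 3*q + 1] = -12*q^2 - 16*q - 3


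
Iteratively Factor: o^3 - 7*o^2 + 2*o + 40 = (o - 5)*(o^2 - 2*o - 8) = (o - 5)*(o + 2)*(o - 4)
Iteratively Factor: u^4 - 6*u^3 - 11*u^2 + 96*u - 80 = (u - 4)*(u^3 - 2*u^2 - 19*u + 20) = (u - 4)*(u + 4)*(u^2 - 6*u + 5) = (u - 5)*(u - 4)*(u + 4)*(u - 1)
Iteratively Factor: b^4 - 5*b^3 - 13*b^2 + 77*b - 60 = (b + 4)*(b^3 - 9*b^2 + 23*b - 15) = (b - 1)*(b + 4)*(b^2 - 8*b + 15) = (b - 3)*(b - 1)*(b + 4)*(b - 5)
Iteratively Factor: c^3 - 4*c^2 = (c - 4)*(c^2) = c*(c - 4)*(c)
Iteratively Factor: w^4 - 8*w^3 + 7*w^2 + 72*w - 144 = (w - 4)*(w^3 - 4*w^2 - 9*w + 36) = (w - 4)^2*(w^2 - 9) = (w - 4)^2*(w - 3)*(w + 3)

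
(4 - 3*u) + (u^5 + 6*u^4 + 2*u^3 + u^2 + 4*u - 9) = u^5 + 6*u^4 + 2*u^3 + u^2 + u - 5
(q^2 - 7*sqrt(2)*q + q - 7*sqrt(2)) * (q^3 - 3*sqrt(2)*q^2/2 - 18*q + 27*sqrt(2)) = q^5 - 17*sqrt(2)*q^4/2 + q^4 - 17*sqrt(2)*q^3/2 + 3*q^3 + 3*q^2 + 153*sqrt(2)*q^2 - 378*q + 153*sqrt(2)*q - 378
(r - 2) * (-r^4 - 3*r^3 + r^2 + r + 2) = -r^5 - r^4 + 7*r^3 - r^2 - 4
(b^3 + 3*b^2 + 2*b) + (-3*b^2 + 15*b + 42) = b^3 + 17*b + 42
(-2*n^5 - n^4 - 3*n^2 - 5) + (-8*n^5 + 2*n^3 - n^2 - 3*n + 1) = -10*n^5 - n^4 + 2*n^3 - 4*n^2 - 3*n - 4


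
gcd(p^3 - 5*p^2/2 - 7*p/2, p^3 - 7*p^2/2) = p^2 - 7*p/2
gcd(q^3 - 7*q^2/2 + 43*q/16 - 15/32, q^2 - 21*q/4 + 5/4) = q - 1/4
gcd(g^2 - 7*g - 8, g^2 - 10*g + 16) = g - 8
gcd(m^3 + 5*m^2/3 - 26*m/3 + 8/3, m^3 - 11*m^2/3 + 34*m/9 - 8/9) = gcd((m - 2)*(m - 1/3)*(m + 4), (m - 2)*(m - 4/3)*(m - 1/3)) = m^2 - 7*m/3 + 2/3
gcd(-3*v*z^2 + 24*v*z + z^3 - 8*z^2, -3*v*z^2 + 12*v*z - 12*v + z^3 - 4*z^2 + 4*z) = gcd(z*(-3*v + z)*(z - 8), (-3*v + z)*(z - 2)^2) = -3*v + z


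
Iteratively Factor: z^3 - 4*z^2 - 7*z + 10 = (z + 2)*(z^2 - 6*z + 5) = (z - 5)*(z + 2)*(z - 1)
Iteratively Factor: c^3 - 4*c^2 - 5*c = (c + 1)*(c^2 - 5*c) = (c - 5)*(c + 1)*(c)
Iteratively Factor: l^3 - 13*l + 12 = (l + 4)*(l^2 - 4*l + 3) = (l - 1)*(l + 4)*(l - 3)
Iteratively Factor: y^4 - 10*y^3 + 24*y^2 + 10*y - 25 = (y + 1)*(y^3 - 11*y^2 + 35*y - 25) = (y - 5)*(y + 1)*(y^2 - 6*y + 5) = (y - 5)*(y - 1)*(y + 1)*(y - 5)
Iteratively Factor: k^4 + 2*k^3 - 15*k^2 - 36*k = (k + 3)*(k^3 - k^2 - 12*k) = (k - 4)*(k + 3)*(k^2 + 3*k) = k*(k - 4)*(k + 3)*(k + 3)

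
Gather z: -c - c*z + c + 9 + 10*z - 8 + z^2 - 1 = z^2 + z*(10 - c)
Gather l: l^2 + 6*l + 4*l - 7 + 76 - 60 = l^2 + 10*l + 9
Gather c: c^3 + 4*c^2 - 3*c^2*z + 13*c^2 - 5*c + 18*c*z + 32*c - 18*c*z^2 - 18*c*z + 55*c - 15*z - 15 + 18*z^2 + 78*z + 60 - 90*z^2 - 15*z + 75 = c^3 + c^2*(17 - 3*z) + c*(82 - 18*z^2) - 72*z^2 + 48*z + 120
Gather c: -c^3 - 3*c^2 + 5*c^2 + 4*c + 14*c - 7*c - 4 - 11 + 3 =-c^3 + 2*c^2 + 11*c - 12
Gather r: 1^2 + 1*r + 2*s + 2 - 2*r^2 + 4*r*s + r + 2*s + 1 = -2*r^2 + r*(4*s + 2) + 4*s + 4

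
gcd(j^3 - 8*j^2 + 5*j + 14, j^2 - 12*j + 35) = j - 7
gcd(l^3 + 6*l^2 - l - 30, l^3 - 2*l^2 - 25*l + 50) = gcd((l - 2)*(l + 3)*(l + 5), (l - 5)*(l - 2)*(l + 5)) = l^2 + 3*l - 10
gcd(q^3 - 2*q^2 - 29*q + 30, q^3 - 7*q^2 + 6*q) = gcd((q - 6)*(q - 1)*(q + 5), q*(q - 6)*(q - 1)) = q^2 - 7*q + 6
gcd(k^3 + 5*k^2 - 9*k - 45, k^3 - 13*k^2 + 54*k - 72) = k - 3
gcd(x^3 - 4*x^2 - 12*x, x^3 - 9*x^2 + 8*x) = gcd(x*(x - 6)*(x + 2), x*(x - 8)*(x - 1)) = x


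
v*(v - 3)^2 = v^3 - 6*v^2 + 9*v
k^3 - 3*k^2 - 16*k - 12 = (k - 6)*(k + 1)*(k + 2)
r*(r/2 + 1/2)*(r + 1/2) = r^3/2 + 3*r^2/4 + r/4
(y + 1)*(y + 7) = y^2 + 8*y + 7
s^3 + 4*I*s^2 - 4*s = s*(s + 2*I)^2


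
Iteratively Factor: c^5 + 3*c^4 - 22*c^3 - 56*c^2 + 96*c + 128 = (c - 4)*(c^4 + 7*c^3 + 6*c^2 - 32*c - 32) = (c - 4)*(c + 1)*(c^3 + 6*c^2 - 32) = (c - 4)*(c - 2)*(c + 1)*(c^2 + 8*c + 16) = (c - 4)*(c - 2)*(c + 1)*(c + 4)*(c + 4)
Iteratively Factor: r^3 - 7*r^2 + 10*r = (r - 2)*(r^2 - 5*r) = (r - 5)*(r - 2)*(r)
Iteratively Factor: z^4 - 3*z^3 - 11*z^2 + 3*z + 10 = (z + 2)*(z^3 - 5*z^2 - z + 5) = (z + 1)*(z + 2)*(z^2 - 6*z + 5) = (z - 1)*(z + 1)*(z + 2)*(z - 5)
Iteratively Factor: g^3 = (g)*(g^2) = g^2*(g)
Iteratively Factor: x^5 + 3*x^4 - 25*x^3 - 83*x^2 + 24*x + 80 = (x + 4)*(x^4 - x^3 - 21*x^2 + x + 20) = (x + 4)^2*(x^3 - 5*x^2 - x + 5) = (x - 1)*(x + 4)^2*(x^2 - 4*x - 5) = (x - 1)*(x + 1)*(x + 4)^2*(x - 5)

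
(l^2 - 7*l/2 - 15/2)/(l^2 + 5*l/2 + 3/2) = (l - 5)/(l + 1)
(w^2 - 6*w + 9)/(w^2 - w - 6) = (w - 3)/(w + 2)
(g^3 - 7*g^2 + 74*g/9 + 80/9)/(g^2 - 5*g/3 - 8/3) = (3*g^2 - 13*g - 10)/(3*(g + 1))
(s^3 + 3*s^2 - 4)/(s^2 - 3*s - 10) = (s^2 + s - 2)/(s - 5)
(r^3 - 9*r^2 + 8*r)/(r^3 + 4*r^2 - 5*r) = (r - 8)/(r + 5)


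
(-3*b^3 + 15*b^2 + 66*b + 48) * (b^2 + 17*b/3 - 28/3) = -3*b^5 - 2*b^4 + 179*b^3 + 282*b^2 - 344*b - 448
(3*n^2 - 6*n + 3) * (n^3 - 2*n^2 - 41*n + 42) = 3*n^5 - 12*n^4 - 108*n^3 + 366*n^2 - 375*n + 126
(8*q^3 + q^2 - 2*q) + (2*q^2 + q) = 8*q^3 + 3*q^2 - q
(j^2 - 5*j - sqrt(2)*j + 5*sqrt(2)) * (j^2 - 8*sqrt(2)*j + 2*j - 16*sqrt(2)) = j^4 - 9*sqrt(2)*j^3 - 3*j^3 + 6*j^2 + 27*sqrt(2)*j^2 - 48*j + 90*sqrt(2)*j - 160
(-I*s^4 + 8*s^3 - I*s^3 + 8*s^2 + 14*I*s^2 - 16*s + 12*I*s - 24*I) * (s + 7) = -I*s^5 + 8*s^4 - 8*I*s^4 + 64*s^3 + 7*I*s^3 + 40*s^2 + 110*I*s^2 - 112*s + 60*I*s - 168*I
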